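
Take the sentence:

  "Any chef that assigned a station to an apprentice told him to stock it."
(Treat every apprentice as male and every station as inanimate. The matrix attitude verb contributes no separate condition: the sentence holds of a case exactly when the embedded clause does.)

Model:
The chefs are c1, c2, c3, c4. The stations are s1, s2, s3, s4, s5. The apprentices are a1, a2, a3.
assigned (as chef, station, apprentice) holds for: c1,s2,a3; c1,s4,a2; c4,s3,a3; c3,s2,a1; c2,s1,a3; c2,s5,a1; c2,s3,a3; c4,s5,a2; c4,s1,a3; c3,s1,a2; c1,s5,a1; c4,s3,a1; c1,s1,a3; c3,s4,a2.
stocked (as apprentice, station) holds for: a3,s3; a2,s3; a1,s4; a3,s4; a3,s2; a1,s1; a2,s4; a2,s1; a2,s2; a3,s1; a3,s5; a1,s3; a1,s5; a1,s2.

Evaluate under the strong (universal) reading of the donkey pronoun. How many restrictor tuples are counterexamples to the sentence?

"him" takes "an apprentice" as antecedent and "it" takes "a station"; both are donkey pronouns co-varying with the restrictor.
Strong reading: for every (c,s,a) with assigned(c,s,a), stocked(a,s).
Restrictor triples: (c1,s1,a3)→stocked(a3,s1) ✓  (c1,s2,a3)→stocked(a3,s2) ✓  (c1,s4,a2)→stocked(a2,s4) ✓  (c1,s5,a1)→stocked(a1,s5) ✓  (c2,s1,a3)→stocked(a3,s1) ✓  (c2,s3,a3)→stocked(a3,s3) ✓  (c2,s5,a1)→stocked(a1,s5) ✓  (c3,s1,a2)→stocked(a2,s1) ✓  (c3,s2,a1)→stocked(a1,s2) ✓  (c3,s4,a2)→stocked(a2,s4) ✓  (c4,s1,a3)→stocked(a3,s1) ✓  (c4,s3,a1)→stocked(a1,s3) ✓  (c4,s3,a3)→stocked(a3,s3) ✓  (c4,s5,a2)→stocked(a2,s5) ✗
Counterexamples (restrictor triples failing the scope): 1.

1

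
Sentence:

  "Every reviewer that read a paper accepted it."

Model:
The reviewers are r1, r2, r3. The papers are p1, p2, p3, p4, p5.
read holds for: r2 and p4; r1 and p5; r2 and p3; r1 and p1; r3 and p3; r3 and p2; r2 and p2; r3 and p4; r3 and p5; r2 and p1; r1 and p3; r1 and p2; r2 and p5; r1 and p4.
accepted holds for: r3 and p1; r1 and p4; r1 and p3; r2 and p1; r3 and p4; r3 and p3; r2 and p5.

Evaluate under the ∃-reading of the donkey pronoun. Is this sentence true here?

"it" takes "a paper" as antecedent — a donkey pronoun bound across the clause boundary.
Weak reading: every reviewer r with some read-paper has at least one read-paper p such that accepted(r,p).
Per reviewer: r1:✓  r2:✓  r3:✓
Every reviewer in the restrictor has a witness.

True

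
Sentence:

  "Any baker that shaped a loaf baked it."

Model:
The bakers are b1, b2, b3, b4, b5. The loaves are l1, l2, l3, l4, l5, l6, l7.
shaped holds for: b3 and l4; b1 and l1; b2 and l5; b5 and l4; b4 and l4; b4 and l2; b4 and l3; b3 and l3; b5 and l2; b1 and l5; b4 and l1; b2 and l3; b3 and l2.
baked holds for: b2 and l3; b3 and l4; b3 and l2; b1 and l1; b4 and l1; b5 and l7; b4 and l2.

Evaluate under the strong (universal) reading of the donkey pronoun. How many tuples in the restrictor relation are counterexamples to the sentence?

"it" takes "a loaf" as antecedent — a donkey pronoun bound across the clause boundary.
Strong reading: for every (b,l) with shaped(b,l), baked(b,l).
Restrictor pairs: (b1,l1) ✓  (b1,l5) ✗  (b2,l3) ✓  (b2,l5) ✗  (b3,l2) ✓  (b3,l3) ✗  (b3,l4) ✓  (b4,l1) ✓  (b4,l2) ✓  (b4,l3) ✗  (b4,l4) ✗  (b5,l2) ✗  (b5,l4) ✗
Counterexamples (restrictor pairs failing the scope): 7.

7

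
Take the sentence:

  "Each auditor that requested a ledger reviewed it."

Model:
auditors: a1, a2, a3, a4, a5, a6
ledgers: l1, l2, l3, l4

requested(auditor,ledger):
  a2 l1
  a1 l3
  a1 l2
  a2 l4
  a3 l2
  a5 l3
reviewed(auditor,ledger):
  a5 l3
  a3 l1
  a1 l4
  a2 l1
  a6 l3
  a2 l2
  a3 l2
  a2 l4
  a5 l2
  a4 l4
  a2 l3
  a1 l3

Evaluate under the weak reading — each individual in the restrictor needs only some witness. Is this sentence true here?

"it" takes "a ledger" as antecedent — a donkey pronoun bound across the clause boundary.
Weak reading: every auditor a with some requested-ledger has at least one requested-ledger l such that reviewed(a,l).
Per auditor: a1:✓  a2:✓  a3:✓  a5:✓
Every auditor in the restrictor has a witness.

True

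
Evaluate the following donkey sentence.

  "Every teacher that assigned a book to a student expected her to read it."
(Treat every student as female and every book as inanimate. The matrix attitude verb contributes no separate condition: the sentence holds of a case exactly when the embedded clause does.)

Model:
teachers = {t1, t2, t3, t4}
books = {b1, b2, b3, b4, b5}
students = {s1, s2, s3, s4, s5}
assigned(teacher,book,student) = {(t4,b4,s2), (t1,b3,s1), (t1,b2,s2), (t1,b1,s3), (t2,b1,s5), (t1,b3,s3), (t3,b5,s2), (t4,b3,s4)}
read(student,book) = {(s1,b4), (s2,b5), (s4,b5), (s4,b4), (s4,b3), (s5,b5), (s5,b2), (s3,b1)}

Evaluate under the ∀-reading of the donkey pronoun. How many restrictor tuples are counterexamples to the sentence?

"her" takes "a student" as antecedent and "it" takes "a book"; both are donkey pronouns co-varying with the restrictor.
Strong reading: for every (t,b,s) with assigned(t,b,s), read(s,b).
Restrictor triples: (t1,b1,s3)→read(s3,b1) ✓  (t1,b2,s2)→read(s2,b2) ✗  (t1,b3,s1)→read(s1,b3) ✗  (t1,b3,s3)→read(s3,b3) ✗  (t2,b1,s5)→read(s5,b1) ✗  (t3,b5,s2)→read(s2,b5) ✓  (t4,b3,s4)→read(s4,b3) ✓  (t4,b4,s2)→read(s2,b4) ✗
Counterexamples (restrictor triples failing the scope): 5.

5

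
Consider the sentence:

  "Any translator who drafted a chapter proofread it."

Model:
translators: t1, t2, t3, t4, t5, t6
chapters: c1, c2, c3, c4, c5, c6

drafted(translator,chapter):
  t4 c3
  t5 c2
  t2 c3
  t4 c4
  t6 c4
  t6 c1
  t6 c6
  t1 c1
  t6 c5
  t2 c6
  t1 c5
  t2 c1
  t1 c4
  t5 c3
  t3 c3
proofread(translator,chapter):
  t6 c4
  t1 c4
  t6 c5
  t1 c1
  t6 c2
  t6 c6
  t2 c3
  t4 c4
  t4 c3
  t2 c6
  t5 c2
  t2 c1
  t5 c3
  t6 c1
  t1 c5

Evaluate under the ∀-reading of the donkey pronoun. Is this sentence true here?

False

"it" takes "a chapter" as antecedent — a donkey pronoun bound across the clause boundary.
Strong reading: for every (t,c) with drafted(t,c), proofread(t,c).
Restrictor pairs: (t1,c1) ✓  (t1,c4) ✓  (t1,c5) ✓  (t2,c1) ✓  (t2,c3) ✓  (t2,c6) ✓  (t3,c3) ✗  (t4,c3) ✓  (t4,c4) ✓  (t5,c2) ✓  (t5,c3) ✓  (t6,c1) ✓  (t6,c4) ✓  (t6,c5) ✓  (t6,c6) ✓
Counterexample: (t3,c3) is in drafted but fails the scope.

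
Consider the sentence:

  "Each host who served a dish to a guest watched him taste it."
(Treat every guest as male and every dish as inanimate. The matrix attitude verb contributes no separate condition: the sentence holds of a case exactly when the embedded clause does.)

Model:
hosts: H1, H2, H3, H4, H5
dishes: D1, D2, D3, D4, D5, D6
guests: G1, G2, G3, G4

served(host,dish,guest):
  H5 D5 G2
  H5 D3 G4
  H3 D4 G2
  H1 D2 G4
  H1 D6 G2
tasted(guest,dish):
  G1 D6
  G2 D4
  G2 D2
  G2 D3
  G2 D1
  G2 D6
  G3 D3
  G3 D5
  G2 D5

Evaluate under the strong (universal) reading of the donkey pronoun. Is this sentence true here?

False

"him" takes "a guest" as antecedent and "it" takes "a dish"; both are donkey pronouns co-varying with the restrictor.
Strong reading: for every (h,d,g) with served(h,d,g), tasted(g,d).
Restrictor triples: (H1,D2,G4)→tasted(G4,D2) ✗  (H1,D6,G2)→tasted(G2,D6) ✓  (H3,D4,G2)→tasted(G2,D4) ✓  (H5,D3,G4)→tasted(G4,D3) ✗  (H5,D5,G2)→tasted(G2,D5) ✓
Counterexample: (H1,D2,G4) — tasted(G4,D2) does not hold.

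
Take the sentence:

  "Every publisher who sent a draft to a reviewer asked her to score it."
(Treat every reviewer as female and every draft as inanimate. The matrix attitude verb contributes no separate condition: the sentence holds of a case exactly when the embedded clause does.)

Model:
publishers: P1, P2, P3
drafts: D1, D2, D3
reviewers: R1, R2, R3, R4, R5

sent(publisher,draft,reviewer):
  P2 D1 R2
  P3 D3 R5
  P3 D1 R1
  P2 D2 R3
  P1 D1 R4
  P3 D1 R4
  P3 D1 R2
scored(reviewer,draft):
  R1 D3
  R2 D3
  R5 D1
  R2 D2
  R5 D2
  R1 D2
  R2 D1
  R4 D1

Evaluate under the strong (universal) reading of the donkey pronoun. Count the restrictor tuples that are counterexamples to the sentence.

"her" takes "a reviewer" as antecedent and "it" takes "a draft"; both are donkey pronouns co-varying with the restrictor.
Strong reading: for every (p,d,r) with sent(p,d,r), scored(r,d).
Restrictor triples: (P1,D1,R4)→scored(R4,D1) ✓  (P2,D1,R2)→scored(R2,D1) ✓  (P2,D2,R3)→scored(R3,D2) ✗  (P3,D1,R1)→scored(R1,D1) ✗  (P3,D1,R2)→scored(R2,D1) ✓  (P3,D1,R4)→scored(R4,D1) ✓  (P3,D3,R5)→scored(R5,D3) ✗
Counterexamples (restrictor triples failing the scope): 3.

3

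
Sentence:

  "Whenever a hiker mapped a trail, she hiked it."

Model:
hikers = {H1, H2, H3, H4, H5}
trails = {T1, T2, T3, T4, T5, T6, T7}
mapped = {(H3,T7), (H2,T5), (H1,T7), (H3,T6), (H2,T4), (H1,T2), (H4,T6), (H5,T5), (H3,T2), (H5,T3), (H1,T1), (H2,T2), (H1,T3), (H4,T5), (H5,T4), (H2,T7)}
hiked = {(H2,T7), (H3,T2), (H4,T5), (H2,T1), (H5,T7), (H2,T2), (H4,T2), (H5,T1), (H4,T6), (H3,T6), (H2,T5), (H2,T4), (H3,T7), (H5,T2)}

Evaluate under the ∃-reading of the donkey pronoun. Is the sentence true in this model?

False

"it" takes "a trail" as antecedent — a donkey pronoun bound across the clause boundary.
Weak reading: every hiker h with some mapped-trail has at least one mapped-trail t such that hiked(h,t).
Per hiker: H1:✗  H2:✓  H3:✓  H4:✓  H5:✗
H1 has no witness among its mapped-trails.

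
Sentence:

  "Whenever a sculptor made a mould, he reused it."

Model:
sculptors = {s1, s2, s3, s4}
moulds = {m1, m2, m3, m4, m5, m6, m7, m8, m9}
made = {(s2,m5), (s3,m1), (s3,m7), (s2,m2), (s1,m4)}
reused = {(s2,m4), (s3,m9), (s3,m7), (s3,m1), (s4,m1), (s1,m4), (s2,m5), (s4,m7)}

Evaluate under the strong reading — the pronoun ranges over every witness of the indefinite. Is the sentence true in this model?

"it" takes "a mould" as antecedent — a donkey pronoun bound across the clause boundary.
Strong reading: for every (s,m) with made(s,m), reused(s,m).
Restrictor pairs: (s1,m4) ✓  (s2,m2) ✗  (s2,m5) ✓  (s3,m1) ✓  (s3,m7) ✓
Counterexample: (s2,m2) is in made but fails the scope.

False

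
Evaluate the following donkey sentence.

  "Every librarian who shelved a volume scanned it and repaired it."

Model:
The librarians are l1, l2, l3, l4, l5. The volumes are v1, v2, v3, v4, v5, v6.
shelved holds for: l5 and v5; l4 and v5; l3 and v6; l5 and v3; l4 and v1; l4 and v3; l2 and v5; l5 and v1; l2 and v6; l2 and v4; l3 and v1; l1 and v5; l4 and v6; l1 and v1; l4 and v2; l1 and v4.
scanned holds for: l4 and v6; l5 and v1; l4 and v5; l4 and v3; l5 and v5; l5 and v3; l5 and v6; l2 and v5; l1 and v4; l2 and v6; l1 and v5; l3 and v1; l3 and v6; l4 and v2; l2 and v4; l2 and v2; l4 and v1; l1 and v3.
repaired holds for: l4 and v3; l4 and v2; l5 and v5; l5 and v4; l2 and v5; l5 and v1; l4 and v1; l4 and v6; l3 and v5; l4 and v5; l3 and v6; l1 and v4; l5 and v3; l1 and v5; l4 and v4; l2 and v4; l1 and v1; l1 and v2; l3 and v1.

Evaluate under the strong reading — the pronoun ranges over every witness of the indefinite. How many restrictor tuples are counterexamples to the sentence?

"it" takes "a volume" as antecedent — a donkey pronoun bound across the clause boundary.
Strong reading: for every (l,v) with shelved(l,v), scanned(l,v) ∧ repaired(l,v).
Restrictor pairs: (l1,v1) ✗  (l1,v4) ✓  (l1,v5) ✓  (l2,v4) ✓  (l2,v5) ✓  (l2,v6) ✗  (l3,v1) ✓  (l3,v6) ✓  (l4,v1) ✓  (l4,v2) ✓  (l4,v3) ✓  (l4,v5) ✓  (l4,v6) ✓  (l5,v1) ✓  (l5,v3) ✓  (l5,v5) ✓
Counterexamples (restrictor pairs failing the scope): 2.

2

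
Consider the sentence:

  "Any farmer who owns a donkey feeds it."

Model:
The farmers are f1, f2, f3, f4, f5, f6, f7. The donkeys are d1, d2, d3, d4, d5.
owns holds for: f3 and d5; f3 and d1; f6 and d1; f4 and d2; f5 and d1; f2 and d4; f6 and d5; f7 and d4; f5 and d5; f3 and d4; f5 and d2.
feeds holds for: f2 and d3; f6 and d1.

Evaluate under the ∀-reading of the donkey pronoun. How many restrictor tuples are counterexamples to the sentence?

10

"it" takes "a donkey" as antecedent — a donkey pronoun bound across the clause boundary.
Strong reading: for every (f,d) with owns(f,d), feeds(f,d).
Restrictor pairs: (f2,d4) ✗  (f3,d1) ✗  (f3,d4) ✗  (f3,d5) ✗  (f4,d2) ✗  (f5,d1) ✗  (f5,d2) ✗  (f5,d5) ✗  (f6,d1) ✓  (f6,d5) ✗  (f7,d4) ✗
Counterexamples (restrictor pairs failing the scope): 10.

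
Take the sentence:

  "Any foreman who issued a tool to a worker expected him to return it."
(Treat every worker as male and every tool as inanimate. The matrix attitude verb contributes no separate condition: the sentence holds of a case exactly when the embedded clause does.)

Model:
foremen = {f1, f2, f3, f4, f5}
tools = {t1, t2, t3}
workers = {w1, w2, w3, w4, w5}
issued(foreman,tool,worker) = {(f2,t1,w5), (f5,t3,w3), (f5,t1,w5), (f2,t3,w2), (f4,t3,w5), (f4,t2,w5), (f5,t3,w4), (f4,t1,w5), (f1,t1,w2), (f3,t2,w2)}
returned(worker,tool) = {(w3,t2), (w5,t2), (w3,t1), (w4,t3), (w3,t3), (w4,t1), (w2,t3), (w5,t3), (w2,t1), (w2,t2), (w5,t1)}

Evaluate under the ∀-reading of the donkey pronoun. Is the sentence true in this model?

"him" takes "a worker" as antecedent and "it" takes "a tool"; both are donkey pronouns co-varying with the restrictor.
Strong reading: for every (f,t,w) with issued(f,t,w), returned(w,t).
Restrictor triples: (f1,t1,w2)→returned(w2,t1) ✓  (f2,t1,w5)→returned(w5,t1) ✓  (f2,t3,w2)→returned(w2,t3) ✓  (f3,t2,w2)→returned(w2,t2) ✓  (f4,t1,w5)→returned(w5,t1) ✓  (f4,t2,w5)→returned(w5,t2) ✓  (f4,t3,w5)→returned(w5,t3) ✓  (f5,t1,w5)→returned(w5,t1) ✓  (f5,t3,w3)→returned(w3,t3) ✓  (f5,t3,w4)→returned(w4,t3) ✓
Every restrictor triple satisfies the scope.

True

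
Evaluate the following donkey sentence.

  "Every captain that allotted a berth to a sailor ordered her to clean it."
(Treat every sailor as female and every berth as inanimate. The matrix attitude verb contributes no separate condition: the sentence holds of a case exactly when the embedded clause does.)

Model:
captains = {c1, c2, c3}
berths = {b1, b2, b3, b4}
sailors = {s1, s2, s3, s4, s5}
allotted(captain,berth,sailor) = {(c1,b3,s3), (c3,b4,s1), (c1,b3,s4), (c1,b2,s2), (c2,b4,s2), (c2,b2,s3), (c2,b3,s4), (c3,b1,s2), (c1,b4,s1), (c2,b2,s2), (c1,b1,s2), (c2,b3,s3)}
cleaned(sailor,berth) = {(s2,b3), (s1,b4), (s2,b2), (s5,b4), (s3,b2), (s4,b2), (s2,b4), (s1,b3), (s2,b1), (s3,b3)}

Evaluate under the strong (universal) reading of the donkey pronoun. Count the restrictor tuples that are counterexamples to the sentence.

"her" takes "a sailor" as antecedent and "it" takes "a berth"; both are donkey pronouns co-varying with the restrictor.
Strong reading: for every (c,b,s) with allotted(c,b,s), cleaned(s,b).
Restrictor triples: (c1,b1,s2)→cleaned(s2,b1) ✓  (c1,b2,s2)→cleaned(s2,b2) ✓  (c1,b3,s3)→cleaned(s3,b3) ✓  (c1,b3,s4)→cleaned(s4,b3) ✗  (c1,b4,s1)→cleaned(s1,b4) ✓  (c2,b2,s2)→cleaned(s2,b2) ✓  (c2,b2,s3)→cleaned(s3,b2) ✓  (c2,b3,s3)→cleaned(s3,b3) ✓  (c2,b3,s4)→cleaned(s4,b3) ✗  (c2,b4,s2)→cleaned(s2,b4) ✓  (c3,b1,s2)→cleaned(s2,b1) ✓  (c3,b4,s1)→cleaned(s1,b4) ✓
Counterexamples (restrictor triples failing the scope): 2.

2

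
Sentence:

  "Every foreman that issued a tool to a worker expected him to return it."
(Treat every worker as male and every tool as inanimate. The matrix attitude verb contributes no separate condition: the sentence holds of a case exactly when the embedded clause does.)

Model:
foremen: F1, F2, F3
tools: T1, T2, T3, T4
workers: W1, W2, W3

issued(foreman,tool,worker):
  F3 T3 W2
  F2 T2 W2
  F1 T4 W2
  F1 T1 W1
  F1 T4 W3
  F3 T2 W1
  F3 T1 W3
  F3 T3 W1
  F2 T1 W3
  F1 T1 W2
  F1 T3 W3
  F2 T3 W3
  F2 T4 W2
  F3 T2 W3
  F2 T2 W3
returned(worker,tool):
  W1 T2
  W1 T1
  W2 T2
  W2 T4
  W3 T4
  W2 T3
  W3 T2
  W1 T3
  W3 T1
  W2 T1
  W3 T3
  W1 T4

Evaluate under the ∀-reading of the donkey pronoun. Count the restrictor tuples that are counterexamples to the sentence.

0

"him" takes "a worker" as antecedent and "it" takes "a tool"; both are donkey pronouns co-varying with the restrictor.
Strong reading: for every (f,t,w) with issued(f,t,w), returned(w,t).
Restrictor triples: (F1,T1,W1)→returned(W1,T1) ✓  (F1,T1,W2)→returned(W2,T1) ✓  (F1,T3,W3)→returned(W3,T3) ✓  (F1,T4,W2)→returned(W2,T4) ✓  (F1,T4,W3)→returned(W3,T4) ✓  (F2,T1,W3)→returned(W3,T1) ✓  (F2,T2,W2)→returned(W2,T2) ✓  (F2,T2,W3)→returned(W3,T2) ✓  (F2,T3,W3)→returned(W3,T3) ✓  (F2,T4,W2)→returned(W2,T4) ✓  (F3,T1,W3)→returned(W3,T1) ✓  (F3,T2,W1)→returned(W1,T2) ✓  (F3,T2,W3)→returned(W3,T2) ✓  (F3,T3,W1)→returned(W1,T3) ✓  (F3,T3,W2)→returned(W2,T3) ✓
Counterexamples (restrictor triples failing the scope): 0.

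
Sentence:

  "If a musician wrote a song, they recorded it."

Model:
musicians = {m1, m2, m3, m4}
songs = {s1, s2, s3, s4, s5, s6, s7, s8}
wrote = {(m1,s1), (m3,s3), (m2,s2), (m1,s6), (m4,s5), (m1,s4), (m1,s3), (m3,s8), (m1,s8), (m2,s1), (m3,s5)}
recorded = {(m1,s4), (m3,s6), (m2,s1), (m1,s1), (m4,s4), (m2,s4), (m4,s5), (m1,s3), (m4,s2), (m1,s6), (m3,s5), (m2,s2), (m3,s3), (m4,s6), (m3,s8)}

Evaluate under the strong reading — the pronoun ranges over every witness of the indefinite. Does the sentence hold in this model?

False

"it" takes "a song" as antecedent — a donkey pronoun bound across the clause boundary.
Strong reading: for every (m,s) with wrote(m,s), recorded(m,s).
Restrictor pairs: (m1,s1) ✓  (m1,s3) ✓  (m1,s4) ✓  (m1,s6) ✓  (m1,s8) ✗  (m2,s1) ✓  (m2,s2) ✓  (m3,s3) ✓  (m3,s5) ✓  (m3,s8) ✓  (m4,s5) ✓
Counterexample: (m1,s8) is in wrote but fails the scope.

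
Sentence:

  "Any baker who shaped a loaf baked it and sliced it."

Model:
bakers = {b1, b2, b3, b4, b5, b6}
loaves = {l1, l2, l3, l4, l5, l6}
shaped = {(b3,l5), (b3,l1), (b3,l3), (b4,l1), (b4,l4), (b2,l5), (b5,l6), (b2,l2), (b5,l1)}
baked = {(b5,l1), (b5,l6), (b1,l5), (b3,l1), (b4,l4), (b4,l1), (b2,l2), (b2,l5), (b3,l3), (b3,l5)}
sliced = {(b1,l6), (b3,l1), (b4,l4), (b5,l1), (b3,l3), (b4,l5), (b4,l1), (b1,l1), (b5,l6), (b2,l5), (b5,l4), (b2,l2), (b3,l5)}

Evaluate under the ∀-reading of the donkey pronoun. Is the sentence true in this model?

"it" takes "a loaf" as antecedent — a donkey pronoun bound across the clause boundary.
Strong reading: for every (b,l) with shaped(b,l), baked(b,l) ∧ sliced(b,l).
Restrictor pairs: (b2,l2) ✓  (b2,l5) ✓  (b3,l1) ✓  (b3,l3) ✓  (b3,l5) ✓  (b4,l1) ✓  (b4,l4) ✓  (b5,l1) ✓  (b5,l6) ✓
Every restrictor pair satisfies the scope.

True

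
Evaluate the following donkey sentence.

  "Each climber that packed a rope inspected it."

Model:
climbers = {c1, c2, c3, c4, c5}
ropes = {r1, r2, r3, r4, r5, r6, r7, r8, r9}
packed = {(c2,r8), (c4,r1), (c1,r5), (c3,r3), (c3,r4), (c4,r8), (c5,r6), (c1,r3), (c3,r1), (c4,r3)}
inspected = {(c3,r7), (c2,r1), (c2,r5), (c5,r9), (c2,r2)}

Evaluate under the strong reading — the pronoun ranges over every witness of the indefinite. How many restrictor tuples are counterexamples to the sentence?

10

"it" takes "a rope" as antecedent — a donkey pronoun bound across the clause boundary.
Strong reading: for every (c,r) with packed(c,r), inspected(c,r).
Restrictor pairs: (c1,r3) ✗  (c1,r5) ✗  (c2,r8) ✗  (c3,r1) ✗  (c3,r3) ✗  (c3,r4) ✗  (c4,r1) ✗  (c4,r3) ✗  (c4,r8) ✗  (c5,r6) ✗
Counterexamples (restrictor pairs failing the scope): 10.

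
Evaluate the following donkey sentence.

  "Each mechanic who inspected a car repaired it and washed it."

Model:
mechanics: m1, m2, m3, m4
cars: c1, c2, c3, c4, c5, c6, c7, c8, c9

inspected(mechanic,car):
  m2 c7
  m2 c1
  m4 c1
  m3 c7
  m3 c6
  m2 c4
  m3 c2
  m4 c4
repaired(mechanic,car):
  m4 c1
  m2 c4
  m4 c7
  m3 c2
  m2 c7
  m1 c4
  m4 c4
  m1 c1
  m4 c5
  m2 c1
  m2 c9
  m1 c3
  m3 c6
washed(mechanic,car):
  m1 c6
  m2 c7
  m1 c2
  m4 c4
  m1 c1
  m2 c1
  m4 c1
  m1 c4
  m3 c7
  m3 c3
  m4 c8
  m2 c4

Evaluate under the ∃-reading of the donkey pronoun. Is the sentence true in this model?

False

"it" takes "a car" as antecedent — a donkey pronoun bound across the clause boundary.
Weak reading: every mechanic m with some inspected-car has at least one inspected-car c such that repaired(m,c) ∧ washed(m,c).
Per mechanic: m2:✓  m3:✗  m4:✓
m3 has no witness among its inspected-cars.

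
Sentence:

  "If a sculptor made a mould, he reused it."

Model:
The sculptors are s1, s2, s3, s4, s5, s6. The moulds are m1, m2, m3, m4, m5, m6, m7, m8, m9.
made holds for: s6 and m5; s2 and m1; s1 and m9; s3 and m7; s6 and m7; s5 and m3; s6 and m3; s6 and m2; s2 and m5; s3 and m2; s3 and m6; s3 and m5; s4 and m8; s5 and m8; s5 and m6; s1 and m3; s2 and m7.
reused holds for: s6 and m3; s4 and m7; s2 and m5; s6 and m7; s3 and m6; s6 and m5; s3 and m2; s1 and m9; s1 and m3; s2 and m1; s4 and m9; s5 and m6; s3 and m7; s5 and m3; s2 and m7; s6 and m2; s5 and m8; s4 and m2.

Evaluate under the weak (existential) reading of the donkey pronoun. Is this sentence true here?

False

"it" takes "a mould" as antecedent — a donkey pronoun bound across the clause boundary.
Weak reading: every sculptor s with some made-mould has at least one made-mould m such that reused(s,m).
Per sculptor: s1:✓  s2:✓  s3:✓  s4:✗  s5:✓  s6:✓
s4 has no witness among its made-moulds.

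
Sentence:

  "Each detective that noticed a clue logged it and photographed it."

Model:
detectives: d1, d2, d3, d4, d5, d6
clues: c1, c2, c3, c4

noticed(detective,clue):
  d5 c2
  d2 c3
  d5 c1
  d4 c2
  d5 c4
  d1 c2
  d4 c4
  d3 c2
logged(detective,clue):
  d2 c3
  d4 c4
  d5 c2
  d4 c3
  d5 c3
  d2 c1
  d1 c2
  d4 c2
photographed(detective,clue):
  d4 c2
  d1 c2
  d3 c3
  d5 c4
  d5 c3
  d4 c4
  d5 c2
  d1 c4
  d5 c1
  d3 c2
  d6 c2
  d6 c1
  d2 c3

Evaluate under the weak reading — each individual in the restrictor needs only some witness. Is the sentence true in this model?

False

"it" takes "a clue" as antecedent — a donkey pronoun bound across the clause boundary.
Weak reading: every detective d with some noticed-clue has at least one noticed-clue c such that logged(d,c) ∧ photographed(d,c).
Per detective: d1:✓  d2:✓  d3:✗  d4:✓  d5:✓
d3 has no witness among its noticed-clues.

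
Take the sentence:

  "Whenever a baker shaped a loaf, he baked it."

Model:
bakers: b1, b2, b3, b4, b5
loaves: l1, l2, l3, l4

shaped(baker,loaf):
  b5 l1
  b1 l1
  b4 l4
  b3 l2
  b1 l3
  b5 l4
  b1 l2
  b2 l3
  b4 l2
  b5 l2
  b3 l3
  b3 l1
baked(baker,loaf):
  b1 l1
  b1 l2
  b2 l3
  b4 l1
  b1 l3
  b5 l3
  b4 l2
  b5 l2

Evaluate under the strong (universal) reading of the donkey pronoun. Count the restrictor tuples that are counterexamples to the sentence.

"it" takes "a loaf" as antecedent — a donkey pronoun bound across the clause boundary.
Strong reading: for every (b,l) with shaped(b,l), baked(b,l).
Restrictor pairs: (b1,l1) ✓  (b1,l2) ✓  (b1,l3) ✓  (b2,l3) ✓  (b3,l1) ✗  (b3,l2) ✗  (b3,l3) ✗  (b4,l2) ✓  (b4,l4) ✗  (b5,l1) ✗  (b5,l2) ✓  (b5,l4) ✗
Counterexamples (restrictor pairs failing the scope): 6.

6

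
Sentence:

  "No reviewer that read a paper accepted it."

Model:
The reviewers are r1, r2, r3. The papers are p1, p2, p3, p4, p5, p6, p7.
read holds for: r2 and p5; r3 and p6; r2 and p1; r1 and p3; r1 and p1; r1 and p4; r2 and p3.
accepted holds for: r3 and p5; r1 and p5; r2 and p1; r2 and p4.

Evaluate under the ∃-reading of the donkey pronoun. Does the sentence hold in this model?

"it" takes "a paper" as antecedent — a donkey pronoun bound across the clause boundary.
Truth condition: for no (r,p) with read(r,p) does accepted(r,p) hold.
Restrictor pairs — does the scope hold? (r1,p1):fails  (r1,p3):fails  (r1,p4):fails  (r2,p1):holds  (r2,p3):fails  (r2,p5):fails  (r3,p6):fails
Scope holds for 1 pair(s), so the sentence is false.

False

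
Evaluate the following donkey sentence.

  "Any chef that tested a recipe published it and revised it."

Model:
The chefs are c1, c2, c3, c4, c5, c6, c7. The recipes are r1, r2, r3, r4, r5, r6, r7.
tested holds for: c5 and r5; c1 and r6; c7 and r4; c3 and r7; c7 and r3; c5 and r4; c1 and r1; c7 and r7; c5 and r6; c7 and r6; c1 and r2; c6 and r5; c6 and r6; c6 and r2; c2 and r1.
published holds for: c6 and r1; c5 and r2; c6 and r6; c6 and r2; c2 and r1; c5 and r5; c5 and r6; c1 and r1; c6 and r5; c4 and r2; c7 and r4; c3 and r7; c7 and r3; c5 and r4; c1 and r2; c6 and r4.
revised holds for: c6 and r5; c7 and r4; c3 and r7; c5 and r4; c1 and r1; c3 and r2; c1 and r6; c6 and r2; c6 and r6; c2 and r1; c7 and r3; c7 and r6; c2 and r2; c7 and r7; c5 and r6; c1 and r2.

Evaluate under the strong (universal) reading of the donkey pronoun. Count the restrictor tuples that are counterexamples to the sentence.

4

"it" takes "a recipe" as antecedent — a donkey pronoun bound across the clause boundary.
Strong reading: for every (c,r) with tested(c,r), published(c,r) ∧ revised(c,r).
Restrictor pairs: (c1,r1) ✓  (c1,r2) ✓  (c1,r6) ✗  (c2,r1) ✓  (c3,r7) ✓  (c5,r4) ✓  (c5,r5) ✗  (c5,r6) ✓  (c6,r2) ✓  (c6,r5) ✓  (c6,r6) ✓  (c7,r3) ✓  (c7,r4) ✓  (c7,r6) ✗  (c7,r7) ✗
Counterexamples (restrictor pairs failing the scope): 4.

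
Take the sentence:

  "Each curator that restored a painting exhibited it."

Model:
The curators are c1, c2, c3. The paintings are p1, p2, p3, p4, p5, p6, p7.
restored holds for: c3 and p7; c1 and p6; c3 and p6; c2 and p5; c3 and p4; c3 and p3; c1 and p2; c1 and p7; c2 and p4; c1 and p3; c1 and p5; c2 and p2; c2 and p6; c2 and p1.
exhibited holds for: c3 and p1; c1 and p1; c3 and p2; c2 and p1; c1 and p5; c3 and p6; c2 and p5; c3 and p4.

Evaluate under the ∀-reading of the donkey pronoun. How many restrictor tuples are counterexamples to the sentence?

9

"it" takes "a painting" as antecedent — a donkey pronoun bound across the clause boundary.
Strong reading: for every (c,p) with restored(c,p), exhibited(c,p).
Restrictor pairs: (c1,p2) ✗  (c1,p3) ✗  (c1,p5) ✓  (c1,p6) ✗  (c1,p7) ✗  (c2,p1) ✓  (c2,p2) ✗  (c2,p4) ✗  (c2,p5) ✓  (c2,p6) ✗  (c3,p3) ✗  (c3,p4) ✓  (c3,p6) ✓  (c3,p7) ✗
Counterexamples (restrictor pairs failing the scope): 9.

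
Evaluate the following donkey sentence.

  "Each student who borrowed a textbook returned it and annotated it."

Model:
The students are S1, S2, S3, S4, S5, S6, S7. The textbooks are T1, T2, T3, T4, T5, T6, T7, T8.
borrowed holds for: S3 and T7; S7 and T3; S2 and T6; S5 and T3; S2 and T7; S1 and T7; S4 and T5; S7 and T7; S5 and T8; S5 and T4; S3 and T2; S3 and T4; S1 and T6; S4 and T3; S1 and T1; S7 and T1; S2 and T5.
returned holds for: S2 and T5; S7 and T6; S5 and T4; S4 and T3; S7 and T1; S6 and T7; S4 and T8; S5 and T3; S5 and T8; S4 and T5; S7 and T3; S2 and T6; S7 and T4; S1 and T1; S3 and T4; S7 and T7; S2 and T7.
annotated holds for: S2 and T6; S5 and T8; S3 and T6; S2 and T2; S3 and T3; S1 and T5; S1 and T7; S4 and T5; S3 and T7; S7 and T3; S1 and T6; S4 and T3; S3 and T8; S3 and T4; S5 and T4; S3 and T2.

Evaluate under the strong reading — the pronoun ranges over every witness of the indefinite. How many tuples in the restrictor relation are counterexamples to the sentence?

10

"it" takes "a textbook" as antecedent — a donkey pronoun bound across the clause boundary.
Strong reading: for every (s,t) with borrowed(s,t), returned(s,t) ∧ annotated(s,t).
Restrictor pairs: (S1,T1) ✗  (S1,T6) ✗  (S1,T7) ✗  (S2,T5) ✗  (S2,T6) ✓  (S2,T7) ✗  (S3,T2) ✗  (S3,T4) ✓  (S3,T7) ✗  (S4,T3) ✓  (S4,T5) ✓  (S5,T3) ✗  (S5,T4) ✓  (S5,T8) ✓  (S7,T1) ✗  (S7,T3) ✓  (S7,T7) ✗
Counterexamples (restrictor pairs failing the scope): 10.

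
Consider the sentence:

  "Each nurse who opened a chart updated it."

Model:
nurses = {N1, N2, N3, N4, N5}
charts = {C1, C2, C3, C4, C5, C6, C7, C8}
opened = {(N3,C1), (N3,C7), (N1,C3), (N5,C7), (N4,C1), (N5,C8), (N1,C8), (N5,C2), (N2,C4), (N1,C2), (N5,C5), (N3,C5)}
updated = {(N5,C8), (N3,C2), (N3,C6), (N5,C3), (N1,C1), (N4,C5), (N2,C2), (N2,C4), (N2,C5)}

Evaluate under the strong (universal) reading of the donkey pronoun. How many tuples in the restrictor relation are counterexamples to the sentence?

10

"it" takes "a chart" as antecedent — a donkey pronoun bound across the clause boundary.
Strong reading: for every (n,c) with opened(n,c), updated(n,c).
Restrictor pairs: (N1,C2) ✗  (N1,C3) ✗  (N1,C8) ✗  (N2,C4) ✓  (N3,C1) ✗  (N3,C5) ✗  (N3,C7) ✗  (N4,C1) ✗  (N5,C2) ✗  (N5,C5) ✗  (N5,C7) ✗  (N5,C8) ✓
Counterexamples (restrictor pairs failing the scope): 10.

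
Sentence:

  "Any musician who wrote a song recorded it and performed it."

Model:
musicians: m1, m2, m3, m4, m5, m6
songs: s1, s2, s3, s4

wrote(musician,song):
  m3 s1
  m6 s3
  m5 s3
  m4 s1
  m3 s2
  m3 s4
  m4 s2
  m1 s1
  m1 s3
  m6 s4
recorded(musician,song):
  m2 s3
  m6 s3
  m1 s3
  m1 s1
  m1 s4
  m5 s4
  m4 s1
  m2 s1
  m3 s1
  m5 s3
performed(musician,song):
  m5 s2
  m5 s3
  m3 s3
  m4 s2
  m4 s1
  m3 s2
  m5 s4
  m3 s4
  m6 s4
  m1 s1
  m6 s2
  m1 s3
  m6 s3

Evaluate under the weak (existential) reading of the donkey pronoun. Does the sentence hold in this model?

False

"it" takes "a song" as antecedent — a donkey pronoun bound across the clause boundary.
Weak reading: every musician m with some wrote-song has at least one wrote-song s such that recorded(m,s) ∧ performed(m,s).
Per musician: m1:✓  m3:✗  m4:✓  m5:✓  m6:✓
m3 has no witness among its wrote-songs.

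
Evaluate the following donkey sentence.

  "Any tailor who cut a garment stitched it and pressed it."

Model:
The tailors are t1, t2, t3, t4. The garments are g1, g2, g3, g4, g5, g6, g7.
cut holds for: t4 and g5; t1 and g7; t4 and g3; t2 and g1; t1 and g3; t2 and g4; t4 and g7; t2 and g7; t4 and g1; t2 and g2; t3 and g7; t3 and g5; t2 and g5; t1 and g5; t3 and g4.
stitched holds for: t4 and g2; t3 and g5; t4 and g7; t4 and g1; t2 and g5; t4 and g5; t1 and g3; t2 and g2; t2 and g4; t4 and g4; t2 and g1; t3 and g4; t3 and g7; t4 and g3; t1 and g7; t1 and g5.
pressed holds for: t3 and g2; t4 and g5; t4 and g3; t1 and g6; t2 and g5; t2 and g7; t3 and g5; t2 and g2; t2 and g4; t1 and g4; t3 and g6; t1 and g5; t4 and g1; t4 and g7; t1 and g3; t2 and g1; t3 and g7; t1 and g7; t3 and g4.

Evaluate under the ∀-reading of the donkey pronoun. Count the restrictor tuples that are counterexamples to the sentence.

1

"it" takes "a garment" as antecedent — a donkey pronoun bound across the clause boundary.
Strong reading: for every (t,g) with cut(t,g), stitched(t,g) ∧ pressed(t,g).
Restrictor pairs: (t1,g3) ✓  (t1,g5) ✓  (t1,g7) ✓  (t2,g1) ✓  (t2,g2) ✓  (t2,g4) ✓  (t2,g5) ✓  (t2,g7) ✗  (t3,g4) ✓  (t3,g5) ✓  (t3,g7) ✓  (t4,g1) ✓  (t4,g3) ✓  (t4,g5) ✓  (t4,g7) ✓
Counterexamples (restrictor pairs failing the scope): 1.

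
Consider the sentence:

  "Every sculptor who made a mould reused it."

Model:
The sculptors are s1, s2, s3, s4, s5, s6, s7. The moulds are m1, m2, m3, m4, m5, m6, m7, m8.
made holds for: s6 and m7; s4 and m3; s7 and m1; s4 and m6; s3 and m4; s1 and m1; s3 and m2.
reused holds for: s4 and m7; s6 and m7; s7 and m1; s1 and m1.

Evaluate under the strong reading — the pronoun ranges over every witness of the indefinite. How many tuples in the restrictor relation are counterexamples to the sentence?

4

"it" takes "a mould" as antecedent — a donkey pronoun bound across the clause boundary.
Strong reading: for every (s,m) with made(s,m), reused(s,m).
Restrictor pairs: (s1,m1) ✓  (s3,m2) ✗  (s3,m4) ✗  (s4,m3) ✗  (s4,m6) ✗  (s6,m7) ✓  (s7,m1) ✓
Counterexamples (restrictor pairs failing the scope): 4.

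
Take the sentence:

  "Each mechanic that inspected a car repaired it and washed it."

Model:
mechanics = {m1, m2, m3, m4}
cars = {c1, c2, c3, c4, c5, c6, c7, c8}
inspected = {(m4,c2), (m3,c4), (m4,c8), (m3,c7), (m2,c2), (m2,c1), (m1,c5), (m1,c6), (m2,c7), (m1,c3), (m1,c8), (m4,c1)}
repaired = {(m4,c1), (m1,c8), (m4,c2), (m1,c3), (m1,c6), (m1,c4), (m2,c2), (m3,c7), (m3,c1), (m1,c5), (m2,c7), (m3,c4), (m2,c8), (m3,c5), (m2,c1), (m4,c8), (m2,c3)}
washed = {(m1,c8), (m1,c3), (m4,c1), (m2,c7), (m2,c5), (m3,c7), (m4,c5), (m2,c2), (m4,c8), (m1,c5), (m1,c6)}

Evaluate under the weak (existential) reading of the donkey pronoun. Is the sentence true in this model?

"it" takes "a car" as antecedent — a donkey pronoun bound across the clause boundary.
Weak reading: every mechanic m with some inspected-car has at least one inspected-car c such that repaired(m,c) ∧ washed(m,c).
Per mechanic: m1:✓  m2:✓  m3:✓  m4:✓
Every mechanic in the restrictor has a witness.

True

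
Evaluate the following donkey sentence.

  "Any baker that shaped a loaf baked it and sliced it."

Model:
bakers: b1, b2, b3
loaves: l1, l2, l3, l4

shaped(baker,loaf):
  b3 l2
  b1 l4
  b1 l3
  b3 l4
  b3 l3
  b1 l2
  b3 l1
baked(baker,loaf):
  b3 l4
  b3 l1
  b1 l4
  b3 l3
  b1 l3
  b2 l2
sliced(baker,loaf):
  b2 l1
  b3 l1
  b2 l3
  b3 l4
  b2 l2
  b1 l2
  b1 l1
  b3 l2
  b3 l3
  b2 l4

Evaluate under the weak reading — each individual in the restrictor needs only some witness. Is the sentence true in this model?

False

"it" takes "a loaf" as antecedent — a donkey pronoun bound across the clause boundary.
Weak reading: every baker b with some shaped-loaf has at least one shaped-loaf l such that baked(b,l) ∧ sliced(b,l).
Per baker: b1:✗  b3:✓
b1 has no witness among its shaped-loaves.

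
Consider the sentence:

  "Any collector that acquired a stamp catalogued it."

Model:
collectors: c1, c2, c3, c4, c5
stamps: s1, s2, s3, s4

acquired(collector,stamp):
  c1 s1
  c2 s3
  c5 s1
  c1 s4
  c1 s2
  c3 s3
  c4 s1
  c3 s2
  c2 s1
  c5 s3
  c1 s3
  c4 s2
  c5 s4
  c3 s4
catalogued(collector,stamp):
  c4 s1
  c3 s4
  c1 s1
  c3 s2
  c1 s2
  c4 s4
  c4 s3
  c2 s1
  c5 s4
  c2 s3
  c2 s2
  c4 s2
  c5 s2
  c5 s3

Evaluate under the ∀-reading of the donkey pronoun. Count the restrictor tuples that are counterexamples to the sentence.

4

"it" takes "a stamp" as antecedent — a donkey pronoun bound across the clause boundary.
Strong reading: for every (c,s) with acquired(c,s), catalogued(c,s).
Restrictor pairs: (c1,s1) ✓  (c1,s2) ✓  (c1,s3) ✗  (c1,s4) ✗  (c2,s1) ✓  (c2,s3) ✓  (c3,s2) ✓  (c3,s3) ✗  (c3,s4) ✓  (c4,s1) ✓  (c4,s2) ✓  (c5,s1) ✗  (c5,s3) ✓  (c5,s4) ✓
Counterexamples (restrictor pairs failing the scope): 4.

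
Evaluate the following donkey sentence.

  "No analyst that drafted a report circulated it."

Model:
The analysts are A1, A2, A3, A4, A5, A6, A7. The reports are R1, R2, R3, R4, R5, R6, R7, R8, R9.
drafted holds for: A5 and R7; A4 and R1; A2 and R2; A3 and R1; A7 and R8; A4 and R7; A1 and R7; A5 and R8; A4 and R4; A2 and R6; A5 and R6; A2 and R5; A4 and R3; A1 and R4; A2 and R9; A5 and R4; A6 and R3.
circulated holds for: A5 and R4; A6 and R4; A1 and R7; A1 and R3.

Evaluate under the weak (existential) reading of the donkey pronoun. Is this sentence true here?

False

"it" takes "a report" as antecedent — a donkey pronoun bound across the clause boundary.
Truth condition: for no (a,r) with drafted(a,r) does circulated(a,r) hold.
Restrictor pairs — does the scope hold? (A1,R4):fails  (A1,R7):holds  (A2,R2):fails  (A2,R5):fails  (A2,R6):fails  (A2,R9):fails  (A3,R1):fails  (A4,R1):fails  (A4,R3):fails  (A4,R4):fails  (A4,R7):fails  (A5,R4):holds  (A5,R6):fails  (A5,R7):fails  (A5,R8):fails  (A6,R3):fails  (A7,R8):fails
Scope holds for 2 pair(s), so the sentence is false.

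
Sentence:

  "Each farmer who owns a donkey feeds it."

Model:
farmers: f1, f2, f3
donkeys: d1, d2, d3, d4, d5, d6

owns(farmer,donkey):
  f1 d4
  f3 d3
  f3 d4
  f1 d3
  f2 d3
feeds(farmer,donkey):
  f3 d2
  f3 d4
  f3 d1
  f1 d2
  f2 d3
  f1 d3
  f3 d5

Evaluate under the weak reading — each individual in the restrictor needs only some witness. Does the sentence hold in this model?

True

"it" takes "a donkey" as antecedent — a donkey pronoun bound across the clause boundary.
Weak reading: every farmer f with some owns-donkey has at least one owns-donkey d such that feeds(f,d).
Per farmer: f1:✓  f2:✓  f3:✓
Every farmer in the restrictor has a witness.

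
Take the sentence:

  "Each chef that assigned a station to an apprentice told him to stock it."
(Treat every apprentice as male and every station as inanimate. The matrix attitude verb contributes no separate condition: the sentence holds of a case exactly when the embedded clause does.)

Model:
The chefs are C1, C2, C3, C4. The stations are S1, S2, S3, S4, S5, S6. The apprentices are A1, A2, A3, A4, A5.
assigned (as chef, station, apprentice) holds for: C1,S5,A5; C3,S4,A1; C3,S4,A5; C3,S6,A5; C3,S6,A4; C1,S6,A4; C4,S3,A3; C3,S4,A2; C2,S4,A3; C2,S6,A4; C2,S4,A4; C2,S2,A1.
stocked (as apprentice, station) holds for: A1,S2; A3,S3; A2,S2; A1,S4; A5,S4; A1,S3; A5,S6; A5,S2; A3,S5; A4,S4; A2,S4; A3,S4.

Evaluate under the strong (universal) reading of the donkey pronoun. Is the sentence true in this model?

False

"him" takes "an apprentice" as antecedent and "it" takes "a station"; both are donkey pronouns co-varying with the restrictor.
Strong reading: for every (c,s,a) with assigned(c,s,a), stocked(a,s).
Restrictor triples: (C1,S5,A5)→stocked(A5,S5) ✗  (C1,S6,A4)→stocked(A4,S6) ✗  (C2,S2,A1)→stocked(A1,S2) ✓  (C2,S4,A3)→stocked(A3,S4) ✓  (C2,S4,A4)→stocked(A4,S4) ✓  (C2,S6,A4)→stocked(A4,S6) ✗  (C3,S4,A1)→stocked(A1,S4) ✓  (C3,S4,A2)→stocked(A2,S4) ✓  (C3,S4,A5)→stocked(A5,S4) ✓  (C3,S6,A4)→stocked(A4,S6) ✗  (C3,S6,A5)→stocked(A5,S6) ✓  (C4,S3,A3)→stocked(A3,S3) ✓
Counterexample: (C1,S5,A5) — stocked(A5,S5) does not hold.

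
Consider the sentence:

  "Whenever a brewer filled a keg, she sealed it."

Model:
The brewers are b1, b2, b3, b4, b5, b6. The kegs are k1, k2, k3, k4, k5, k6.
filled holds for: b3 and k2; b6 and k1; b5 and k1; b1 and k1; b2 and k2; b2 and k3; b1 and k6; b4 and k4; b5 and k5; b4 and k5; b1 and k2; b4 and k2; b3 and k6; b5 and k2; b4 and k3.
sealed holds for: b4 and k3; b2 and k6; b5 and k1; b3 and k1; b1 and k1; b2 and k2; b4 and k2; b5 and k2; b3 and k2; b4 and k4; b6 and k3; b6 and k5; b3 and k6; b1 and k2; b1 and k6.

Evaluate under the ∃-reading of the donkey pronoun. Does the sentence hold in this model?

False

"it" takes "a keg" as antecedent — a donkey pronoun bound across the clause boundary.
Weak reading: every brewer b with some filled-keg has at least one filled-keg k such that sealed(b,k).
Per brewer: b1:✓  b2:✓  b3:✓  b4:✓  b5:✓  b6:✗
b6 has no witness among its filled-kegs.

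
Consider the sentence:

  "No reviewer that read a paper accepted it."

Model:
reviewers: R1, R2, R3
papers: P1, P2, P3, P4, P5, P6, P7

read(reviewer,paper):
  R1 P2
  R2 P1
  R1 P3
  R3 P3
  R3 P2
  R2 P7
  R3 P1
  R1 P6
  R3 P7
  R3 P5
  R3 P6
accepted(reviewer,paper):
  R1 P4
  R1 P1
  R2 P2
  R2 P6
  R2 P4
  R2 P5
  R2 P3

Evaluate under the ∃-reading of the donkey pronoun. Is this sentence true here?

True

"it" takes "a paper" as antecedent — a donkey pronoun bound across the clause boundary.
Truth condition: for no (r,p) with read(r,p) does accepted(r,p) hold.
Restrictor pairs — does the scope hold? (R1,P2):fails  (R1,P3):fails  (R1,P6):fails  (R2,P1):fails  (R2,P7):fails  (R3,P1):fails  (R3,P2):fails  (R3,P3):fails  (R3,P5):fails  (R3,P6):fails  (R3,P7):fails
Scope holds for no restrictor pair, so the sentence is true.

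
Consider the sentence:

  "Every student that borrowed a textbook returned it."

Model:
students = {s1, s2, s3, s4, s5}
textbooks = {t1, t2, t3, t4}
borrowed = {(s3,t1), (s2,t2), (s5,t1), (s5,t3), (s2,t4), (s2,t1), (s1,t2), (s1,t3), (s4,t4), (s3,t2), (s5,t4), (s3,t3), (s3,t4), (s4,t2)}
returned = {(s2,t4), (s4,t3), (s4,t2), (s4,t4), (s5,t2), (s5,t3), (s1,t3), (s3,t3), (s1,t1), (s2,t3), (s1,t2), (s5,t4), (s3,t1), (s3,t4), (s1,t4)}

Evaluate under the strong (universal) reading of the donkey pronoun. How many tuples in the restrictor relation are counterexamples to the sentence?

"it" takes "a textbook" as antecedent — a donkey pronoun bound across the clause boundary.
Strong reading: for every (s,t) with borrowed(s,t), returned(s,t).
Restrictor pairs: (s1,t2) ✓  (s1,t3) ✓  (s2,t1) ✗  (s2,t2) ✗  (s2,t4) ✓  (s3,t1) ✓  (s3,t2) ✗  (s3,t3) ✓  (s3,t4) ✓  (s4,t2) ✓  (s4,t4) ✓  (s5,t1) ✗  (s5,t3) ✓  (s5,t4) ✓
Counterexamples (restrictor pairs failing the scope): 4.

4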